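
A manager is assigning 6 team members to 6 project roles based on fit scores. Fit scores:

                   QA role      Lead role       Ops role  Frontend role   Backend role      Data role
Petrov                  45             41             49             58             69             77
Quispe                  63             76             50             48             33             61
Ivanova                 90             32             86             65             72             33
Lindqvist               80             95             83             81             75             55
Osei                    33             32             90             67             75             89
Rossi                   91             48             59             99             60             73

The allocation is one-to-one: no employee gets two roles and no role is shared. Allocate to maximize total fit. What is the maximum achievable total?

Max total: 507 pts

This is a one-to-one assignment (maximum-weight bipartite matching).
Optimal: Petrov→Data role (77 pts), Quispe→Lead role (76 pts), Ivanova→QA role (90 pts), Lindqvist→Backend role (75 pts), Osei→Ops role (90 pts), Rossi→Frontend role (99 pts) — total 77+76+90+75+90+99 = 507 pts.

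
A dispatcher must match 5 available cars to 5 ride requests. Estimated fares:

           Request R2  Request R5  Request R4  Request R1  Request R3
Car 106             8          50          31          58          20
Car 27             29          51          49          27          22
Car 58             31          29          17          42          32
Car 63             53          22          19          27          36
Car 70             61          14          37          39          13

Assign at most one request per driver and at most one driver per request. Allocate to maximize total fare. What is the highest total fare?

Maximum total: $238

Optimal: Car 106→Request R5 ($50), Car 27→Request R4 ($49), Car 58→Request R1 ($42), Car 63→Request R3 ($36), Car 70→Request R2 ($61) — total 50+49+42+36+61 = $238.
Max-entry greedy (repeatedly take the single best remaining cell) gives $223, worse by 15.
Next-best assignment: Car 106→Request R1, Car 27→Request R4, Car 58→Request R5, Car 63→Request R3, Car 70→Request R2 = $233.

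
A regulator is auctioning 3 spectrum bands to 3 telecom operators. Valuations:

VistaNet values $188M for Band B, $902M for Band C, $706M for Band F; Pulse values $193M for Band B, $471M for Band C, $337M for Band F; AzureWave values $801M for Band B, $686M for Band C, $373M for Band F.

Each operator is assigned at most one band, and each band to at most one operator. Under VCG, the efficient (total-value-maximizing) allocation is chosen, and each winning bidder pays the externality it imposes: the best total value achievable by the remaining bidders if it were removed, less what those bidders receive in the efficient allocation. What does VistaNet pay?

Efficient allocation: VistaNet→Band C ($902M), Pulse→Band F ($337M), AzureWave→Band B ($801M); total welfare W = $2040M.
VistaNet receives Band C at value $902M, so the others get W − 902 = $1138M.
Without VistaNet: best allocation of the remaining 2 bidders over all 3 bands is Pulse→Band C ($471M), AzureWave→Band B ($801M), total $1272M.
VCG payment = (others' best without VistaNet) − (others' welfare with VistaNet) = 1272 − 1138 = $134M.

VistaNet pays $134M.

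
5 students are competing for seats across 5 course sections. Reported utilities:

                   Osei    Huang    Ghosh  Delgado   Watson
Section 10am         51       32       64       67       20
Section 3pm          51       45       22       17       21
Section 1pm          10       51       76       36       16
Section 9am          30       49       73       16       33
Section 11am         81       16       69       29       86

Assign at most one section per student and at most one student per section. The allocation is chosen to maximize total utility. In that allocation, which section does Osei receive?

Optimal: Osei→Section 3pm (51 points), Huang→Section 9am (49 points), Ghosh→Section 1pm (76 points), Delgado→Section 10am (67 points), Watson→Section 11am (86 points) — total 51+49+76+67+86 = 329 points.
Row-greedy (each student in turn takes its best remaining section) gives 293 points, worse by 36.
Swapping Osei↔Huang (Osei→Section 9am 30 points, Huang→Section 3pm 45 points) loses 25.
Checked against all permutations: 329 points is optimal.
Osei's own top section is Section 11am (81 points), but forcing Osei→Section 11am and reassigning the rest optimally gives only 302 points — worse by 27.

Osei receives Section 3pm.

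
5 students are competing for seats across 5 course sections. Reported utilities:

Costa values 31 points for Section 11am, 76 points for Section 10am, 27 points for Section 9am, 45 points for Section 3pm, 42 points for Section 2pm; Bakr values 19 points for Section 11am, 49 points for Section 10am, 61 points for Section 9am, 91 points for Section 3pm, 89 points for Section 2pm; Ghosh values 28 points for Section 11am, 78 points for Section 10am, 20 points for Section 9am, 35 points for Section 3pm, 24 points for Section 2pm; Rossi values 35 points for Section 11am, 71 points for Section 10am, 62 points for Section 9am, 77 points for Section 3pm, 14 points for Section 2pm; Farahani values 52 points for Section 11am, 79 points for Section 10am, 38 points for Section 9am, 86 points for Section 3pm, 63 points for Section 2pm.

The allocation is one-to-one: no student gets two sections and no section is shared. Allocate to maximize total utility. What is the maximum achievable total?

Maximum total: 346 points

This is the linear assignment problem.
Optimal: Costa→Section 11am (31 points), Bakr→Section 2pm (89 points), Ghosh→Section 10am (78 points), Rossi→Section 9am (62 points), Farahani→Section 3pm (86 points) — total 31+89+78+62+86 = 346 points.
Row-greedy (each student in turn takes its best remaining section) gives 320 points, worse by 26.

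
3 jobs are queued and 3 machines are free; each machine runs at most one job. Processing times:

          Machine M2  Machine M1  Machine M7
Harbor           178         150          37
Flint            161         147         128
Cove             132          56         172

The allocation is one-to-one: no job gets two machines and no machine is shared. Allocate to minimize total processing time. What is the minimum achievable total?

Optimal: Harbor→Machine M7 (37 min), Flint→Machine M2 (161 min), Cove→Machine M1 (56 min) — total 37+161+56 = 254 min.
Row-greedy (each job in turn takes its cheapest remaining machine) gives 316 min, worse by 62.
Next-best assignment: Harbor→Machine M7, Flint→Machine M1, Cove→Machine M2 = 316 min.
Swapping Harbor↔Flint (Harbor→Machine M2 178 min, Flint→Machine M7 128 min) adds 108.

Minimum total: 254 min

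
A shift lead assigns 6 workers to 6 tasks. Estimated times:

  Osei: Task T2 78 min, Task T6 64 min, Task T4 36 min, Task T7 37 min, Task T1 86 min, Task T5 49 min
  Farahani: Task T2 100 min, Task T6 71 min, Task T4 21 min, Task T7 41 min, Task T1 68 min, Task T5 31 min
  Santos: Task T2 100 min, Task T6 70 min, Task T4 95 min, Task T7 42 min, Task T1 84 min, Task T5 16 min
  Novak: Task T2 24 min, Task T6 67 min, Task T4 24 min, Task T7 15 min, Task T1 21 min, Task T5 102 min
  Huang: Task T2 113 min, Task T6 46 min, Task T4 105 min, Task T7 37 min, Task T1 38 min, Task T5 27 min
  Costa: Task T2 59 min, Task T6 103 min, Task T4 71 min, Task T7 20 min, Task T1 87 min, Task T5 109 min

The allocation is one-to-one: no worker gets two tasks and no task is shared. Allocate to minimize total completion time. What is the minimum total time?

Minimum total: 183 min

Optimal: Osei→Task T6 (64 min), Farahani→Task T4 (21 min), Santos→Task T5 (16 min), Novak→Task T2 (24 min), Huang→Task T1 (38 min), Costa→Task T7 (20 min) — total 64+21+16+24+38+20 = 183 min.
Column-greedy (each task in turn goes to its cheapest remaining worker) gives 244 min, worse by 61.
Swapping Costa↔Huang (Costa→Task T1 87 min, Huang→Task T7 37 min) adds 66.
Every other assignment is strictly worse.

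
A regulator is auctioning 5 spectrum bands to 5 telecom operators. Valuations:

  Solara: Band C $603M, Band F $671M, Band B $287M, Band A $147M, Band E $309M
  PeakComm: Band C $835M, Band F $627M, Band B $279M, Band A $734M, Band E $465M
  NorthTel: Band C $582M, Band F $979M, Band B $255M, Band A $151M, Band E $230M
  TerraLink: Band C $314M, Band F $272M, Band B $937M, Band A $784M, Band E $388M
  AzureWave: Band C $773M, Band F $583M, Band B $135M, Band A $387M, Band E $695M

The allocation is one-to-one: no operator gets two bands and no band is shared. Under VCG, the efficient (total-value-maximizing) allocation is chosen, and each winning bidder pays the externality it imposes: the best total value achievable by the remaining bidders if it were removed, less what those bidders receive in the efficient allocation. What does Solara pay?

Efficient allocation: Solara→Band C ($603M), PeakComm→Band A ($734M), NorthTel→Band F ($979M), TerraLink→Band B ($937M), AzureWave→Band E ($695M); total welfare W = $3948M.
Solara receives Band C at value $603M, so the others get W − 603 = $3345M.
Without Solara: best allocation of the remaining 4 bidders over all 5 bands is PeakComm→Band C ($835M), NorthTel→Band F ($979M), TerraLink→Band B ($937M), AzureWave→Band E ($695M), total $3446M.
VCG payment = (others' best without Solara) − (others' welfare with Solara) = 3446 − 3345 = $101M.

Solara pays $101M.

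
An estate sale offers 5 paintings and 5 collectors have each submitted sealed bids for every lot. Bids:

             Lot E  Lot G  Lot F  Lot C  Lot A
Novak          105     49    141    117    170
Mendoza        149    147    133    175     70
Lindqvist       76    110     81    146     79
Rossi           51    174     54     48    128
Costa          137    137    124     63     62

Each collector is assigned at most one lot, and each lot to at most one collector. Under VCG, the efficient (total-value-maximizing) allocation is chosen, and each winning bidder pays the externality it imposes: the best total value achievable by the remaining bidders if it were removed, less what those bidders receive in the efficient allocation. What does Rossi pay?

Efficient allocation: Novak→Lot A ($170), Mendoza→Lot E ($149), Lindqvist→Lot C ($146), Rossi→Lot G ($174), Costa→Lot F ($124); total welfare W = $763.
Rossi receives Lot G at value $174, so the others get W − 174 = $589.
Without Rossi: best allocation of the remaining 4 bidders over all 5 lots is Novak→Lot A ($170), Mendoza→Lot E ($149), Lindqvist→Lot C ($146), Costa→Lot G ($137), total $602.
VCG payment = (others' best without Rossi) − (others' welfare with Rossi) = 602 − 589 = $13.

Rossi pays $13.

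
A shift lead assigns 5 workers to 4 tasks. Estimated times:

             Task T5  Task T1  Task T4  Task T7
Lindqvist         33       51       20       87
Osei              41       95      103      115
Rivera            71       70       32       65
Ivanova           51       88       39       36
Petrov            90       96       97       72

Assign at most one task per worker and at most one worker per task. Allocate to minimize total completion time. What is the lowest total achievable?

Minimum total: 160 min

This is a one-to-one assignment (minimum-cost bipartite matching).
Optimal: Osei→Task T5 (41 min), Lindqvist→Task T1 (51 min), Rivera→Task T4 (32 min), Ivanova→Task T7 (36 min) — total 41+51+32+36 = 160 min.
Min-entry greedy (repeatedly take the single cheapest remaining cell) gives 167 min, worse by 7.
Next-best assignment: Osei→Task T5, Rivera→Task T1, Lindqvist→Task T4, Ivanova→Task T7 = 167 min.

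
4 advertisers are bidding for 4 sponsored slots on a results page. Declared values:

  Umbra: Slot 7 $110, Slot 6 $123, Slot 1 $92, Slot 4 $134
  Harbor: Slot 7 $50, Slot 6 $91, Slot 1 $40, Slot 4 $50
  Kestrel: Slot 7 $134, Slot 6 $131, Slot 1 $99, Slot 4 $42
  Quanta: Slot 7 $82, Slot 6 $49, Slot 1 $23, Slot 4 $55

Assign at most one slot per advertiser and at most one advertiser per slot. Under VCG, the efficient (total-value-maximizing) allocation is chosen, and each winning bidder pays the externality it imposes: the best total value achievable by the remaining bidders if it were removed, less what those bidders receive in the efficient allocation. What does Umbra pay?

Efficient allocation: Umbra→Slot 4 ($134), Harbor→Slot 6 ($91), Kestrel→Slot 1 ($99), Quanta→Slot 7 ($82); total welfare W = $406.
Umbra receives Slot 4 at value $134, so the others get W − 134 = $272.
Without Umbra: best allocation of the remaining 3 bidders over all 4 slots is Harbor→Slot 6 ($91), Kestrel→Slot 7 ($134), Quanta→Slot 4 ($55), total $280.
VCG payment = (others' best without Umbra) − (others' welfare with Umbra) = 280 − 272 = $8.

Umbra pays $8.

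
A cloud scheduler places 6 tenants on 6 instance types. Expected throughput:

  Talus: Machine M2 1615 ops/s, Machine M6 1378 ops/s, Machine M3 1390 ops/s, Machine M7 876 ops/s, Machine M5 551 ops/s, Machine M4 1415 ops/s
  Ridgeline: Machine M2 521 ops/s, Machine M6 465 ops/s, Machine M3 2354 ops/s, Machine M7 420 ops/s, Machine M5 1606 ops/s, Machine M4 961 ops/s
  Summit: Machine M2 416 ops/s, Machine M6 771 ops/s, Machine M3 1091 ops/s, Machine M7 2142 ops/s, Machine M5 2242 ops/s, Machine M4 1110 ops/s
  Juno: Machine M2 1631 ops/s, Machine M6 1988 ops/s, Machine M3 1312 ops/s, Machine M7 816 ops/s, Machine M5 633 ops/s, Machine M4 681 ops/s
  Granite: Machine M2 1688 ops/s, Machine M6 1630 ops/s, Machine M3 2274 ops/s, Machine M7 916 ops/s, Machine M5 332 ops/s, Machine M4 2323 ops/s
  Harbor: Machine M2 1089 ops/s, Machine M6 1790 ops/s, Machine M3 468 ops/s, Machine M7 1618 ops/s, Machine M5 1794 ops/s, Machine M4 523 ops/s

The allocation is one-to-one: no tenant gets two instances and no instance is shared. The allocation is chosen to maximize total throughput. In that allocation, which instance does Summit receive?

Summit receives Machine M7.

This is the linear assignment problem.
Optimal: Talus→Machine M2 (1615 ops/s), Ridgeline→Machine M3 (2354 ops/s), Summit→Machine M7 (2142 ops/s), Juno→Machine M6 (1988 ops/s), Granite→Machine M4 (2323 ops/s), Harbor→Machine M5 (1794 ops/s) — total 1615+2354+2142+1988+2323+1794 = 12216 ops/s.
Summit's own top instance is Machine M5 (2242 ops/s), but forcing Summit→Machine M5 and reassigning the rest optimally gives only 12140 ops/s — worse by 76.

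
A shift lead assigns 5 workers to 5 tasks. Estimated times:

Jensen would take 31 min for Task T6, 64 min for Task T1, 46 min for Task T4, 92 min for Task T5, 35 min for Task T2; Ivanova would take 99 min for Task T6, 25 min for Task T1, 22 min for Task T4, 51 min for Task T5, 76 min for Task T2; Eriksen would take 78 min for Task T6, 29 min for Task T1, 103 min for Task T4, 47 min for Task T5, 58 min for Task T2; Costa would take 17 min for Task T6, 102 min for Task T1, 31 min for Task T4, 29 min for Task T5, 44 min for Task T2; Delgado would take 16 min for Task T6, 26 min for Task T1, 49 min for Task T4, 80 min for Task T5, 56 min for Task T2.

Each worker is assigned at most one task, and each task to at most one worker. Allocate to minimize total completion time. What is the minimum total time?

Minimum total: 131 min

This is a one-to-one assignment (minimum-cost bipartite matching).
Optimal: Jensen→Task T2 (35 min), Ivanova→Task T4 (22 min), Eriksen→Task T1 (29 min), Costa→Task T5 (29 min), Delgado→Task T6 (16 min) — total 35+22+29+29+16 = 131 min.
Column-greedy (each task in turn goes to its cheapest remaining worker) gives 154 min, worse by 23.
No other one-to-one assignment undercuts 131 min.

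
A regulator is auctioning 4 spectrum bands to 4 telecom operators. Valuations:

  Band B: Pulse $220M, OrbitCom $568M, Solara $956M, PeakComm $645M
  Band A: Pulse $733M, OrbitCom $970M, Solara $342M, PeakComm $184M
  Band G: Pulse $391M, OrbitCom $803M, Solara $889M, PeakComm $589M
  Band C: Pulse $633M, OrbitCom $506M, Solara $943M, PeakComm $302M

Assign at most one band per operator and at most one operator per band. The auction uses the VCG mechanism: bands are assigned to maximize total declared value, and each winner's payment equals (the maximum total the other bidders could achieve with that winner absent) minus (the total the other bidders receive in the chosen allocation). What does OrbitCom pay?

Efficient allocation: Pulse→Band C ($633M), OrbitCom→Band A ($970M), Solara→Band B ($956M), PeakComm→Band G ($589M); total welfare W = $3148M.
OrbitCom receives Band A at value $970M, so the others get W − 970 = $2178M.
Without OrbitCom: best allocation of the remaining 3 bidders over all 4 bands is Pulse→Band A ($733M), Solara→Band C ($943M), PeakComm→Band B ($645M), total $2321M.
VCG payment = (others' best without OrbitCom) − (others' welfare with OrbitCom) = 2321 − 2178 = $143M.

OrbitCom pays $143M.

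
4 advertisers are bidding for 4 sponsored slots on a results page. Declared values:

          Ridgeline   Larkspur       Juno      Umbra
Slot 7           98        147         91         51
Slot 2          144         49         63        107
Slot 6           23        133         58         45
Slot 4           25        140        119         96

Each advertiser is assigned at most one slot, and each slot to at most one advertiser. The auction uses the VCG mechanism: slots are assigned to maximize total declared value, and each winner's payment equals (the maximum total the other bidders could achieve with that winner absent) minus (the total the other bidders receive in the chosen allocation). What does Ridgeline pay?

Ridgeline pays $53.

Efficient allocation: Ridgeline→Slot 2 ($144), Larkspur→Slot 6 ($133), Juno→Slot 7 ($91), Umbra→Slot 4 ($96); total welfare W = $464.
Ridgeline receives Slot 2 at value $144, so the others get W − 144 = $320.
Without Ridgeline: best allocation of the remaining 3 bidders over all 4 slots is Larkspur→Slot 7 ($147), Juno→Slot 4 ($119), Umbra→Slot 2 ($107), total $373.
VCG payment = (others' best without Ridgeline) − (others' welfare with Ridgeline) = 373 − 320 = $53.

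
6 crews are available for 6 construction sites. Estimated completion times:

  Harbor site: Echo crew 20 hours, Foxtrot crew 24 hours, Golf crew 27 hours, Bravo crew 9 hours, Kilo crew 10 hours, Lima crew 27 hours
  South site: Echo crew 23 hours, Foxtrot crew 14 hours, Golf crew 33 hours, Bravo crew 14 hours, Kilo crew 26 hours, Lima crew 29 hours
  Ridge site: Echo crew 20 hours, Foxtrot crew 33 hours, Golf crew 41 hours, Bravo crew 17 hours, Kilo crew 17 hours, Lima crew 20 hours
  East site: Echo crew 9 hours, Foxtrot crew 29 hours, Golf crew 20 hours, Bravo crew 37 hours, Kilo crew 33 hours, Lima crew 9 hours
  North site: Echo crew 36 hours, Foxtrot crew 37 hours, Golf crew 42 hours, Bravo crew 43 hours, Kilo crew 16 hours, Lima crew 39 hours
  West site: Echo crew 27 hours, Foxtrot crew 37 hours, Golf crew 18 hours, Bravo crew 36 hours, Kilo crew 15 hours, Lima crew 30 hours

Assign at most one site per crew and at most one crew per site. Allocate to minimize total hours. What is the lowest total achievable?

Treat this as an assignment problem: match each crew to one site.
Optimal: Echo crew→Ridge site (20 hours), Foxtrot crew→South site (14 hours), Golf crew→West site (18 hours), Bravo crew→Harbor site (9 hours), Kilo crew→North site (16 hours), Lima crew→East site (9 hours) — total 20+14+18+9+16+9 = 86 hours.
Min-entry greedy (repeatedly take the single cheapest remaining cell) gives 109 hours, worse by 23.
Checked against all permutations: 86 hours is optimal.

Min total: 86 hours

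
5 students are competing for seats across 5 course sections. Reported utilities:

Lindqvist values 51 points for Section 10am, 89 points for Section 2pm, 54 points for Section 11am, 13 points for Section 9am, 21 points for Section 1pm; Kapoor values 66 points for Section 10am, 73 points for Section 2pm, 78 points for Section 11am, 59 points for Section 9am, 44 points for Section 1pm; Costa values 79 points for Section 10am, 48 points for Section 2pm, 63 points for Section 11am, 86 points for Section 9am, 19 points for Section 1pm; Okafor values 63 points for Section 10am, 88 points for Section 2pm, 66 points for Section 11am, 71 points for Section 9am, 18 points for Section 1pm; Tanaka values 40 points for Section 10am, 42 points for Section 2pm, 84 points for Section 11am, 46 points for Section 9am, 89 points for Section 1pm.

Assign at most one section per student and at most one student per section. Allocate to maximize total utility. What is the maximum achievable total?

Maximum total: 406 points

Optimal: Lindqvist→Section 2pm (89 points), Kapoor→Section 11am (78 points), Costa→Section 10am (79 points), Okafor→Section 9am (71 points), Tanaka→Section 1pm (89 points) — total 89+78+79+71+89 = 406 points.
Column-greedy (each section in turn goes to its best remaining student) gives 367 points, worse by 39.
Swapping Kapoor↔Costa (Kapoor→Section 10am 66 points, Costa→Section 11am 63 points) loses 28.
Checked against all permutations: 406 points is optimal.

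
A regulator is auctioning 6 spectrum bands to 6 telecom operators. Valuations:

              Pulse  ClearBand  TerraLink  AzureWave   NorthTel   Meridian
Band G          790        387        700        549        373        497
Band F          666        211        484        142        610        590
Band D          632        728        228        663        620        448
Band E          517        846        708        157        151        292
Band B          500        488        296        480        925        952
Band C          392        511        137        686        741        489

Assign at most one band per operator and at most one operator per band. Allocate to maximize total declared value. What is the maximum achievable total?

Maximum total: $4568M

This is a one-to-one assignment (maximum-weight bipartite matching).
Optimal: Pulse→Band F ($666M), ClearBand→Band E ($846M), TerraLink→Band G ($700M), AzureWave→Band D ($663M), NorthTel→Band C ($741M), Meridian→Band B ($952M) — total 666+846+700+663+741+952 = $4568M.
Column-greedy (each band in turn goes to its best remaining operator) gives $4474M, worse by 94.
No other one-to-one assignment exceeds $4568M.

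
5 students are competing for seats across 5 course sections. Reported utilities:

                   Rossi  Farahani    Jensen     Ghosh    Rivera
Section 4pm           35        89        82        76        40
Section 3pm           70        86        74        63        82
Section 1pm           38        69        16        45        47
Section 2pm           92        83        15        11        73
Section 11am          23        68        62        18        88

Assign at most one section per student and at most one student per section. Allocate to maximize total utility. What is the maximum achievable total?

This is a one-to-one assignment (maximum-weight bipartite matching).
Optimal: Rossi→Section 2pm (92 points), Farahani→Section 1pm (69 points), Jensen→Section 3pm (74 points), Ghosh→Section 4pm (76 points), Rivera→Section 11am (88 points) — total 92+69+74+76+88 = 399 points.

Maximum total: 399 points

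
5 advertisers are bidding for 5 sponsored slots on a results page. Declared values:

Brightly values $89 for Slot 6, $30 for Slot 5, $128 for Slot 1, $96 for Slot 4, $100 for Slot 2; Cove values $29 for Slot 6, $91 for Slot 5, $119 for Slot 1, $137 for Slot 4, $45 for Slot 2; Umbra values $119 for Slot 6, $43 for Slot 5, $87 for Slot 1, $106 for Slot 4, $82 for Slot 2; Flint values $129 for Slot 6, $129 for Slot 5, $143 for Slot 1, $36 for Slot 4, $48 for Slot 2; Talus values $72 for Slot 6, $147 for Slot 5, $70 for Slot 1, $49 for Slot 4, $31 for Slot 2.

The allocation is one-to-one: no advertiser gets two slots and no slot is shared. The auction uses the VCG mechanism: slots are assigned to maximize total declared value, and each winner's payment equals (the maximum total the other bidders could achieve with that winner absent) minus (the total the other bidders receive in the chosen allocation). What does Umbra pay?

Efficient allocation: Brightly→Slot 2 ($100), Cove→Slot 4 ($137), Umbra→Slot 6 ($119), Flint→Slot 1 ($143), Talus→Slot 5 ($147); total welfare W = $646.
Umbra receives Slot 6 at value $119, so the others get W − 119 = $527.
Without Umbra: best allocation of the remaining 4 bidders over all 5 slots is Brightly→Slot 1 ($128), Cove→Slot 4 ($137), Flint→Slot 6 ($129), Talus→Slot 5 ($147), total $541.
VCG payment = (others' best without Umbra) − (others' welfare with Umbra) = 541 − 527 = $14.

Umbra pays $14.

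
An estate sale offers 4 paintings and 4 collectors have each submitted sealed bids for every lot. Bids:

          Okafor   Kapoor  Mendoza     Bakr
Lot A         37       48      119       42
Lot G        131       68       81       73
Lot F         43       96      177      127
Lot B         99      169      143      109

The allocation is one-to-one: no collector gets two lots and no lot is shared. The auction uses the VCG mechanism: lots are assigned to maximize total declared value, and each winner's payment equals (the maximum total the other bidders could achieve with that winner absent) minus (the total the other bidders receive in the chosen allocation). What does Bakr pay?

Bakr pays $58.

Efficient allocation: Okafor→Lot G ($131), Kapoor→Lot B ($169), Mendoza→Lot A ($119), Bakr→Lot F ($127); total welfare W = $546.
Bakr receives Lot F at value $127, so the others get W − 127 = $419.
Without Bakr: best allocation of the remaining 3 bidders over all 4 lots is Okafor→Lot G ($131), Kapoor→Lot B ($169), Mendoza→Lot F ($177), total $477.
VCG payment = (others' best without Bakr) − (others' welfare with Bakr) = 477 − 419 = $58.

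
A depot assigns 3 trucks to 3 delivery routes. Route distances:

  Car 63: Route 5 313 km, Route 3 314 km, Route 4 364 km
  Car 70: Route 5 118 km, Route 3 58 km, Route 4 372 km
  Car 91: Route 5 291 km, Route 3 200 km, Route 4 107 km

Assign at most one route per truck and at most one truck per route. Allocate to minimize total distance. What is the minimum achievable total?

Min total: 478 km

Treat this as an assignment problem: match each truck to one route.
Optimal: Car 63→Route 5 (313 km), Car 70→Route 3 (58 km), Car 91→Route 4 (107 km) — total 313+58+107 = 478 km.
Column-greedy (each route in turn goes to its cheapest remaining truck) gives 682 km, worse by 204.
Next-best assignment: Car 63→Route 3, Car 70→Route 5, Car 91→Route 4 = 539 km.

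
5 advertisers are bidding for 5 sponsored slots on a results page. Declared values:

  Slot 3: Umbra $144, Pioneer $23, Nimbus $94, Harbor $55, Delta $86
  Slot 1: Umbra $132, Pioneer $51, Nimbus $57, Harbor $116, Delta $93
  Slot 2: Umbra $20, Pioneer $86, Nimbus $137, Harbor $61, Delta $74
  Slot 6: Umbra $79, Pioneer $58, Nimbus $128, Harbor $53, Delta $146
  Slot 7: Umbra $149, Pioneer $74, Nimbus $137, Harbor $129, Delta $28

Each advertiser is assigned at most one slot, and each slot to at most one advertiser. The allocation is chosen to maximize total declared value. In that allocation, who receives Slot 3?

Optimal: Umbra→Slot 3 ($144), Pioneer→Slot 2 ($86), Nimbus→Slot 7 ($137), Harbor→Slot 1 ($116), Delta→Slot 6 ($146) — total 144+86+137+116+146 = $629.
Max-entry greedy (repeatedly take the single best remaining cell) gives $571, worse by 58.
Swapping Pioneer↔Harbor (Pioneer→Slot 1 $51, Harbor→Slot 2 $61) loses 90.
Umbra's own top slot is Slot 7 ($149), but forcing Umbra→Slot 7 and reassigning the rest optimally gives only $591 — worse by 38.

Umbra receives Slot 3.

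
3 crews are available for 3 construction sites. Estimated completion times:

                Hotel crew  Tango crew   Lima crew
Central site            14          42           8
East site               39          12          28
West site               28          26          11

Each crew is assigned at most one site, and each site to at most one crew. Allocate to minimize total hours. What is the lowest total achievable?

Min total: 37 hours

Treat this as an assignment problem: match each crew to one site.
Optimal: Hotel crew→Central site (14 hours), Tango crew→East site (12 hours), Lima crew→West site (11 hours) — total 14+12+11 = 37 hours.
Min-entry greedy (repeatedly take the single cheapest remaining cell) gives 48 hours, worse by 11.
No other one-to-one assignment undercuts 37 hours.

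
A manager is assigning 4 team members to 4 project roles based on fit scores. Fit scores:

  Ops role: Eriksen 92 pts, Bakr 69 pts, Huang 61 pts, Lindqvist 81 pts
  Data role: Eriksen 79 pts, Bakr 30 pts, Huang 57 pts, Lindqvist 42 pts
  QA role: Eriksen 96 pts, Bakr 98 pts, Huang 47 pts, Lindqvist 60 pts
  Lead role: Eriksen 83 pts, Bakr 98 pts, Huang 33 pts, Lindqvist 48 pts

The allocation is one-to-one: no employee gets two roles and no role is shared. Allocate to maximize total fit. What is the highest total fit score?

Maximum total: 332 pts

Optimal: Eriksen→QA role (96 pts), Bakr→Lead role (98 pts), Huang→Data role (57 pts), Lindqvist→Ops role (81 pts) — total 96+98+57+81 = 332 pts.
No other one-to-one assignment exceeds 332 pts.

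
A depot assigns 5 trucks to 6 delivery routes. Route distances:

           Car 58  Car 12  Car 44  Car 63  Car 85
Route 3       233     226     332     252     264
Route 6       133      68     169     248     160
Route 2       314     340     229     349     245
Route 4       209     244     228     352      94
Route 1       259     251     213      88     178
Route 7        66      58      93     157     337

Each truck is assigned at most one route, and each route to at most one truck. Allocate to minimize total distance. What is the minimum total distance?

Minimum total: 545 km

Optimal: Car 58→Route 7 (66 km), Car 12→Route 6 (68 km), Car 44→Route 2 (229 km), Car 63→Route 1 (88 km), Car 85→Route 4 (94 km) — total 66+68+229+88+94 = 545 km.
Column-greedy (each route in turn goes to its cheapest remaining truck) gives 770 km, worse by 225.
Next-best assignment: Car 58→Route 3, Car 12→Route 6, Car 44→Route 7, Car 63→Route 1, Car 85→Route 4 = 576 km.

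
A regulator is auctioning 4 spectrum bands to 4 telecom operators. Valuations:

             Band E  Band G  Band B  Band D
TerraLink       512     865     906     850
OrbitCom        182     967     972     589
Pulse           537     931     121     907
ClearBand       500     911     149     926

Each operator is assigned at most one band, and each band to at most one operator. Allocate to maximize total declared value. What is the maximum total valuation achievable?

Max total: $3341M

Treat this as an assignment problem: match each operator to one band.
Optimal: TerraLink→Band E ($512M), OrbitCom→Band B ($972M), Pulse→Band G ($931M), ClearBand→Band D ($926M) — total 512+972+931+926 = $3341M.
Column-greedy (each band in turn goes to its best remaining operator) gives $3336M, worse by 5.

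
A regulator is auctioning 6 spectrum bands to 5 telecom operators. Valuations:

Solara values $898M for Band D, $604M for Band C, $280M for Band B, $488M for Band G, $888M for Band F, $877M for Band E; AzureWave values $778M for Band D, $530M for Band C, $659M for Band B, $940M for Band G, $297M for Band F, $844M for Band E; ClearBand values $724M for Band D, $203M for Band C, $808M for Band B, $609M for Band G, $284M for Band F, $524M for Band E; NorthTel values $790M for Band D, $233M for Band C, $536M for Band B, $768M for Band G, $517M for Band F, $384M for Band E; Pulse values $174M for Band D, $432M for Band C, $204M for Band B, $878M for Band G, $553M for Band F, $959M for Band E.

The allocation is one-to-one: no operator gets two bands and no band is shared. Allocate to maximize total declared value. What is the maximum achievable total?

Max total: $4385M

This is a one-to-one assignment (maximum-weight bipartite matching).
Optimal: Solara→Band F ($888M), AzureWave→Band G ($940M), ClearBand→Band B ($808M), NorthTel→Band D ($790M), Pulse→Band E ($959M) — total 888+940+808+790+959 = $4385M.
Max-entry greedy (repeatedly take the single best remaining cell) gives $4122M, worse by 263.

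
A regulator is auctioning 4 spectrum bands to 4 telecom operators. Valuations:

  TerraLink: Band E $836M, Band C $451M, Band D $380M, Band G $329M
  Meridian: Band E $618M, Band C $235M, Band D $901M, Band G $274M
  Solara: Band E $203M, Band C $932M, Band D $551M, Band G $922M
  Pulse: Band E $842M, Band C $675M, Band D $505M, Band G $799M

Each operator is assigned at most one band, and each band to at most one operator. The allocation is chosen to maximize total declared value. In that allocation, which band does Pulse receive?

Pulse receives Band G.

This is a one-to-one assignment (maximum-weight bipartite matching).
Optimal: TerraLink→Band E ($836M), Meridian→Band D ($901M), Solara→Band C ($932M), Pulse→Band G ($799M) — total 836+901+932+799 = $3468M.
Max-entry greedy (repeatedly take the single best remaining cell) gives $3004M, worse by 464.
Pulse's own top band is Band E ($842M), but forcing Pulse→Band E and reassigning the rest optimally gives only $3116M — worse by 352.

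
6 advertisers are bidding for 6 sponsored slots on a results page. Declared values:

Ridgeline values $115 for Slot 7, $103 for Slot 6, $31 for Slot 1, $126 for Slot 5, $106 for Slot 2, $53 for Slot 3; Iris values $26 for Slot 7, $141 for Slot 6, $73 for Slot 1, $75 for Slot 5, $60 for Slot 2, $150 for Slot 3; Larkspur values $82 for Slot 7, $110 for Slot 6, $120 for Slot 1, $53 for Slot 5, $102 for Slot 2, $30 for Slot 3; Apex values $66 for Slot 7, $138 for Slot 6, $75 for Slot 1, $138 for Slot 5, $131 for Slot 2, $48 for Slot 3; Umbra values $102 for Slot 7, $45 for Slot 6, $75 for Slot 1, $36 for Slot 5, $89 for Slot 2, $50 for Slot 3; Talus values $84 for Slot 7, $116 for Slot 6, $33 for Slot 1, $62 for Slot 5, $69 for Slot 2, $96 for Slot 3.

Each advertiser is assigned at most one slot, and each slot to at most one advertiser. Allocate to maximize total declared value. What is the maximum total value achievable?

Optimal: Ridgeline→Slot 5 ($126), Iris→Slot 3 ($150), Larkspur→Slot 1 ($120), Apex→Slot 2 ($131), Umbra→Slot 7 ($102), Talus→Slot 6 ($116) — total 126+150+120+131+102+116 = $745.
Max-entry greedy (repeatedly take the single best remaining cell) gives $705, worse by 40.
Every other assignment is strictly worse.

Maximum total: $745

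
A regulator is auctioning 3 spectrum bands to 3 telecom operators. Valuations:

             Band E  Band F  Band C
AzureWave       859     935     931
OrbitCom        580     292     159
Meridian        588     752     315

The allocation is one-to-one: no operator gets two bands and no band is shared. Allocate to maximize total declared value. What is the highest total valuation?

Maximum total: $2263M

Optimal: AzureWave→Band C ($931M), OrbitCom→Band E ($580M), Meridian→Band F ($752M) — total 931+580+752 = $2263M.
Max-entry greedy (repeatedly take the single best remaining cell) gives $1682M, worse by 581.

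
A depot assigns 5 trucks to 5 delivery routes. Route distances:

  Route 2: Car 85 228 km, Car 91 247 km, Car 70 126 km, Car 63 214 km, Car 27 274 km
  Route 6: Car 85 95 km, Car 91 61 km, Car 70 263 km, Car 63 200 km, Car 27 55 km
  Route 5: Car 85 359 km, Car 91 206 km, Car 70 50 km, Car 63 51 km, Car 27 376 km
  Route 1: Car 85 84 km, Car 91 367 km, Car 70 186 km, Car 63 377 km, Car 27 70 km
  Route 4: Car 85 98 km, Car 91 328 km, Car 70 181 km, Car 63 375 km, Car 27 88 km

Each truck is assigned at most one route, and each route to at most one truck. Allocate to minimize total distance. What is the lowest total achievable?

Treat this as an assignment problem: match each truck to one route.
Optimal: Car 85→Route 4 (98 km), Car 91→Route 6 (61 km), Car 70→Route 2 (126 km), Car 63→Route 5 (51 km), Car 27→Route 1 (70 km) — total 98+61+126+51+70 = 406 km.
Row-greedy (each truck in turn takes its cheapest remaining route) gives 497 km, worse by 91.

Minimum total: 406 km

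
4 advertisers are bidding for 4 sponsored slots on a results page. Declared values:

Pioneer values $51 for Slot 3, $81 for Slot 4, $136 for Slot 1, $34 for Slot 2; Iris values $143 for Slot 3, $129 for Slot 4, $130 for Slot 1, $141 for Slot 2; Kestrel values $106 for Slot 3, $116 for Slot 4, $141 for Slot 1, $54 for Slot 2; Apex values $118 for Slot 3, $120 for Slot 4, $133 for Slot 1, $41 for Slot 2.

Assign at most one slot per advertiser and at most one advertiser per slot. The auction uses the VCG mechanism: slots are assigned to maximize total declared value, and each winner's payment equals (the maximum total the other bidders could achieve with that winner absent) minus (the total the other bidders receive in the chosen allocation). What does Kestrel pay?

Efficient allocation: Pioneer→Slot 1 ($136), Iris→Slot 2 ($141), Kestrel→Slot 4 ($116), Apex→Slot 3 ($118); total welfare W = $511.
Kestrel receives Slot 4 at value $116, so the others get W − 116 = $395.
Without Kestrel: best allocation of the remaining 3 bidders over all 4 slots is Pioneer→Slot 1 ($136), Iris→Slot 3 ($143), Apex→Slot 4 ($120), total $399.
VCG payment = (others' best without Kestrel) − (others' welfare with Kestrel) = 399 − 395 = $4.

Kestrel pays $4.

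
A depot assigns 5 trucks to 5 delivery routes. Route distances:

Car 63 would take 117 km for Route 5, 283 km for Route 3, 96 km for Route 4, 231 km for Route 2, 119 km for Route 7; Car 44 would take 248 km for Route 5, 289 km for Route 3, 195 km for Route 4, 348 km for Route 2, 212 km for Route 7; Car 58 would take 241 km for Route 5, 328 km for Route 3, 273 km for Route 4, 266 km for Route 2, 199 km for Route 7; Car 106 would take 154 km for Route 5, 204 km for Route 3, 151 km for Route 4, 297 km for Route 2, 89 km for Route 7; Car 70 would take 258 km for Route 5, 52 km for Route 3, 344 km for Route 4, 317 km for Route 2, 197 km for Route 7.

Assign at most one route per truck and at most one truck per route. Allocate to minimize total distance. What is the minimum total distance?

This is the linear assignment problem.
Optimal: Car 63→Route 5 (117 km), Car 44→Route 4 (195 km), Car 58→Route 2 (266 km), Car 106→Route 7 (89 km), Car 70→Route 3 (52 km) — total 117+195+266+89+52 = 719 km.
Min-entry greedy (repeatedly take the single cheapest remaining cell) gives 826 km, worse by 107.
Next-best assignment: Car 63→Route 4, Car 44→Route 5, Car 58→Route 2, Car 106→Route 7, Car 70→Route 3 = 751 km.
No other one-to-one assignment undercuts 719 km.

Minimum total: 719 km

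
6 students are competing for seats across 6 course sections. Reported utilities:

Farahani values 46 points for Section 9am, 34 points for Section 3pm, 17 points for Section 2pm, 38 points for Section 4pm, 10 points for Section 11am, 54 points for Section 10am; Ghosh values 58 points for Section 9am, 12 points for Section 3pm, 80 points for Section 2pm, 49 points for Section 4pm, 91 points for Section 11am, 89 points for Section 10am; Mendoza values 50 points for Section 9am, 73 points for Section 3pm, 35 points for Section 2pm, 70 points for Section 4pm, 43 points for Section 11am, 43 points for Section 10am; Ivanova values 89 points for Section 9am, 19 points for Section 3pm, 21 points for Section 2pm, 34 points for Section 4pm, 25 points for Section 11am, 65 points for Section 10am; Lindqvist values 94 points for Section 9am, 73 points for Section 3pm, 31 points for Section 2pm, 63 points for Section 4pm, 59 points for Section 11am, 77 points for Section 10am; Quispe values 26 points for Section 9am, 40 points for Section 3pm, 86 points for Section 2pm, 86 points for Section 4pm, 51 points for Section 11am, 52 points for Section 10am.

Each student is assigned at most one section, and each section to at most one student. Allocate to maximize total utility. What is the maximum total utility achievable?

Maximum total: 463 points

Optimal: Farahani→Section 10am (54 points), Ghosh→Section 11am (91 points), Mendoza→Section 4pm (70 points), Ivanova→Section 9am (89 points), Lindqvist→Section 3pm (73 points), Quispe→Section 2pm (86 points) — total 54+91+70+89+73+86 = 463 points.
Max-entry greedy (repeatedly take the single best remaining cell) gives 447 points, worse by 16.
Next-best assignment: Farahani→Section 10am, Ghosh→Section 11am, Mendoza→Section 3pm, Ivanova→Section 9am, Lindqvist→Section 4pm, Quispe→Section 2pm = 456 points.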